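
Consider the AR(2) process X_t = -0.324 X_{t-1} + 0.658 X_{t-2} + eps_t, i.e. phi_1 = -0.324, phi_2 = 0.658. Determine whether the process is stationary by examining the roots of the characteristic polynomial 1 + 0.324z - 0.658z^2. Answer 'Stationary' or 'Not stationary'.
\text{Stationary}

The AR(p) characteristic polynomial is P(z) = 1 + 0.324z - 0.658z^2.
Stationarity requires all roots to lie outside the unit circle, i.e. |z| > 1 for every root.
Set 1 + (0.324) z + (-0.658) z^2 = 0, i.e. a z^2 + b z + c = 0 with a = -0.658, b = 0.324, c = 1.
Discriminant D = b^2 - 4ac = (0.324)^2 - 4*(-0.658)*1 = 0.104976 - (-2.632) = 2.736976.
D >= 0, so the roots are real: z = (-b +/- sqrt(D)) / (2a) = (-0.324 +/- 1.654381) / (-1.316).
  z_1 = (-0.324 + 1.654381) / (-1.316) = -1.0109,   |z_1| = 1.0109.
  z_2 = (-0.324 - 1.654381) / (-1.316) = 1.5033,   |z_2| = 1.5033.
Moduli of all roots: 1.0109, 1.5033.
All moduli strictly greater than 1? Yes.
Verdict: Stationary.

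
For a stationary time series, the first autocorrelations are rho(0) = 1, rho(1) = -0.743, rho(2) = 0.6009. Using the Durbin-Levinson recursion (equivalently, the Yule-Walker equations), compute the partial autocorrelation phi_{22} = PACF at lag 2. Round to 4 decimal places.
\phi_{22} = 0.1091

The PACF at lag k is phi_{kk}, the last component of the solution
to the Yule-Walker system G_k phi = r_k where
  (G_k)_{ij} = rho(|i - j|), (r_k)_i = rho(i), i,j = 1..k.
Equivalently, Durbin-Levinson gives phi_{kk} iteratively:
  phi_{11} = rho(1)
  phi_{kk} = [rho(k) - sum_{j=1..k-1} phi_{k-1,j} rho(k-j)]
            / [1 - sum_{j=1..k-1} phi_{k-1,j} rho(j)],
  phi_{k,j} = phi_{k-1,j} - phi_{kk} phi_{k-1,k-j},  j = 1..k-1.
Step k = 1:
  phi_11 = rho(1) = -0.743.
Step k = 2:
  phi_22 = [rho(2) - phi_11 rho(1)] / [1 - phi_11 rho(1)] = [0.6009 - (-0.743)(-0.743)] / [1 - (-0.743)(-0.743)]
         = 0.048851 / 0.447951 = 0.1091.
Therefore phi_{22} = 0.1091.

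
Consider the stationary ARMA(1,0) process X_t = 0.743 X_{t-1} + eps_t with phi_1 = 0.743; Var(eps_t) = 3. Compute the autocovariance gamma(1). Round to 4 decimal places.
\gamma(1) = 4.9760

Multiply the model equation by X_{t-k} and take expectations. With theta_0 = psi_0 = 1 and psi_j the MA(infinity) weights, this gives
  gamma(k) - sum_i phi_i gamma(k-i) = c_k,
  c_k = sigma^2 * sum_{j=k..q} theta_j psi_{j-k}   (c_k = 0 for k > q),
using gamma(-m) = gamma(m).
Pure AR (q = 0): c_0 = sigma^2 = 3, c_k = 0 for k >= 1.
Equations for k = 0 and k = 1 (AR order 1):
  gamma(0) = phi_1 gamma(1) + c_0
  gamma(1) = phi_1 gamma(0) + c_1
Substituting the second into the first: gamma(0) (1 - phi_1^2) = c_0 + phi_1 c_1, so
  gamma(0) = c_0 / (1 - phi_1^2) = 3 / (1 - (0.743)^2) = 3 / 0.447951 = 6.697161.
  gamma(1) = phi_1 gamma(0) = (0.743)(6.697161) = 4.975991.
Therefore gamma(1) = 4.9760 (to 4 decimal places).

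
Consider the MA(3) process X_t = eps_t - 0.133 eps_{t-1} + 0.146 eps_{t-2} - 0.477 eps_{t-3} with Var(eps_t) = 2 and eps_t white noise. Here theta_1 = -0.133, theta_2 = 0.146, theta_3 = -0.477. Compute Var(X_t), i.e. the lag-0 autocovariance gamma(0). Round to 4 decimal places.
\gamma(0) = 2.5331

For an MA(q) process X_t = eps_t + sum_i theta_i eps_{t-i} with
Var(eps_t) = sigma^2, the variance is
  gamma(0) = sigma^2 * (1 + sum_i theta_i^2).
  sum_i theta_i^2 = (-0.133)^2 + (0.146)^2 + (-0.477)^2 = 0.017689 + 0.021316 + 0.227529 = 0.266534.
  gamma(0) = 2 * (1 + 0.266534) = 2 * 1.266534 = 2.533068, which rounds to 2.5331.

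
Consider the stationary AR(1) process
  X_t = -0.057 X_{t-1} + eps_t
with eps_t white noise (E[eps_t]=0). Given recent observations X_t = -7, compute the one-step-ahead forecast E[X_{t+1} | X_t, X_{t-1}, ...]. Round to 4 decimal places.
E[X_{t+1} \mid \mathcal F_t] = 0.3990

For an AR(p) model X_t = c + sum_i phi_i X_{t-i} + eps_t, the
one-step-ahead conditional mean is
  E[X_{t+1} | X_t, ...] = c + sum_i phi_i X_{t+1-i}.
Substitute known values:
  E[X_{t+1} | ...] = (-0.057) * (-7)
                   = 0.3990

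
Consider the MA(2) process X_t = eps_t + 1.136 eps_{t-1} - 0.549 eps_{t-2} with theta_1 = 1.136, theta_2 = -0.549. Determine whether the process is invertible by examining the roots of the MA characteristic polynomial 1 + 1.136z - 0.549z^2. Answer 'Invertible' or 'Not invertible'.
\text{Not invertible}

The MA(q) characteristic polynomial is P(z) = 1 + 1.136z - 0.549z^2.
Invertibility requires all roots to lie outside the unit circle, i.e. |z| > 1 for every root.
Set 1 + (1.136) z + (-0.549) z^2 = 0, i.e. a z^2 + b z + c = 0 with a = -0.549, b = 1.136, c = 1.
Discriminant D = b^2 - 4ac = (1.136)^2 - 4*(-0.549)*1 = 1.290496 - (-2.196) = 3.486496.
D >= 0, so the roots are real: z = (-b +/- sqrt(D)) / (2a) = (-1.136 +/- 1.867216) / (-1.098).
  z_1 = (-1.136 + 1.867216) / (-1.098) = -0.666,   |z_1| = 0.666.
  z_2 = (-1.136 - 1.867216) / (-1.098) = 2.7352,   |z_2| = 2.7352.
Moduli of all roots: 0.6660, 2.7352.
All moduli strictly greater than 1? No.
Verdict: Not invertible.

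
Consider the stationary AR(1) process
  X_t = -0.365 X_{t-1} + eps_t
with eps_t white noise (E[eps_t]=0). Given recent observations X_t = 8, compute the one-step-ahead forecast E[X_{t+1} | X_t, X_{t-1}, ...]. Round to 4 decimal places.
E[X_{t+1} \mid \mathcal F_t] = -2.9200

For an AR(p) model X_t = c + sum_i phi_i X_{t-i} + eps_t, the
one-step-ahead conditional mean is
  E[X_{t+1} | X_t, ...] = c + sum_i phi_i X_{t+1-i}.
Substitute known values:
  E[X_{t+1} | ...] = (-0.365) * (8)
                   = -2.9200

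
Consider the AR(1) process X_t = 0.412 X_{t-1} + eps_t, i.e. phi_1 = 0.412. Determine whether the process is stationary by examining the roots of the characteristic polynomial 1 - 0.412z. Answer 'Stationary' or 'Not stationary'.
\text{Stationary}

The AR(p) characteristic polynomial is P(z) = 1 - 0.412z.
Stationarity requires all roots to lie outside the unit circle, i.e. |z| > 1 for every root.
This is linear in z: 1 + (-0.412) z = 0  =>  z = -1/(-0.412) = 2.427184,  |z| = 2.427184.
Moduli of all roots: 2.4272.
All moduli strictly greater than 1? Yes.
Verdict: Stationary.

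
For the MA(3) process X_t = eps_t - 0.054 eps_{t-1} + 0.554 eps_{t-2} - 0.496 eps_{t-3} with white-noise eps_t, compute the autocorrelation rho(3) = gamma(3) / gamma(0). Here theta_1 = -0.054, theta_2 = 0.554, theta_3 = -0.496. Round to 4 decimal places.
\rho(3) = -0.3188

For an MA(q) process with theta_0 = 1, the autocovariance is
  gamma(k) = sigma^2 * sum_{i=0..q-k} theta_i * theta_{i+k},
and rho(k) = gamma(k) / gamma(0). Sigma^2 cancels.
  numerator   = (1)*(-0.496) = -0.496.
  denominator = (1)^2 + (-0.054)^2 + (0.554)^2 + (-0.496)^2 = 1.555848.
  rho(3) = -0.496 / 1.555848 = -0.3188.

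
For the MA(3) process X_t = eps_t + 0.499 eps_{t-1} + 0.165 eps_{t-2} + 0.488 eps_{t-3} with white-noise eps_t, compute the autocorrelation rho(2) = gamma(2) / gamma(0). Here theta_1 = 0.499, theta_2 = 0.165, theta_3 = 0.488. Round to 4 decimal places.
\rho(2) = 0.2698

For an MA(q) process with theta_0 = 1, the autocovariance is
  gamma(k) = sigma^2 * sum_{i=0..q-k} theta_i * theta_{i+k},
and rho(k) = gamma(k) / gamma(0). Sigma^2 cancels.
  numerator   = (1)*(0.165) + (0.499)*(0.488) = 0.408512.
  denominator = (1)^2 + (0.499)^2 + (0.165)^2 + (0.488)^2 = 1.51437.
  rho(2) = 0.408512 / 1.51437 = 0.2698.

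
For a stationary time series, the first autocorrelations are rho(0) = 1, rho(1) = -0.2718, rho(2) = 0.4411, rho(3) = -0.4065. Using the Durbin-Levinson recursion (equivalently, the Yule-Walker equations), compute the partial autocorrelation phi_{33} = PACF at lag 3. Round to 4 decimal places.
\phi_{33} = -0.2900

The PACF at lag k is phi_{kk}, the last component of the solution
to the Yule-Walker system G_k phi = r_k where
  (G_k)_{ij} = rho(|i - j|), (r_k)_i = rho(i), i,j = 1..k.
Equivalently, Durbin-Levinson gives phi_{kk} iteratively:
  phi_{11} = rho(1)
  phi_{kk} = [rho(k) - sum_{j=1..k-1} phi_{k-1,j} rho(k-j)]
            / [1 - sum_{j=1..k-1} phi_{k-1,j} rho(j)],
  phi_{k,j} = phi_{k-1,j} - phi_{kk} phi_{k-1,k-j},  j = 1..k-1.
Step k = 1:
  phi_11 = rho(1) = -0.2718.
Step k = 2:
  phi_22 = [rho(2) - phi_11 rho(1)] / [1 - phi_11 rho(1)] = [0.4411 - (-0.2718)(-0.2718)] / [1 - (-0.2718)(-0.2718)]
         = 0.36722476 / 0.92612476 = 0.396518.
  Update: phi_21 = phi_11 - phi_22 phi_11 = -0.2718 - (0.396518)(-0.2718) = -0.164027.
Step k = 3:
  phi_33 = [rho(3) - phi_21 rho(2) - phi_22 rho(1)] / [1 - phi_21 rho(1) - phi_22 rho(2)]
    numerator   = -0.4065 - (-0.164027)(0.4411) - (0.396518)(-0.2718) = -0.22637442
    denominator = 1 - (-0.164027)(-0.2718) - (0.396518)(0.4411) = 0.78051368
  phi_33 = -0.22637442 / 0.78051368 = -0.29.
Therefore phi_{33} = -0.2900.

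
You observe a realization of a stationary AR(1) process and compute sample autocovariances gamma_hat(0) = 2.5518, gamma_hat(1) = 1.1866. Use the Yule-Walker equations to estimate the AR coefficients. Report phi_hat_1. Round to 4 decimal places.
\hat\phi_{1} = 0.4650

The Yule-Walker equations for an AR(p) process read, in matrix form,
  Gamma_p phi = r_p,   with   (Gamma_p)_{ij} = gamma(|i - j|),
                       (r_p)_i = gamma(i),   i,j = 1..p.
Substitute the sample gammas (Toeplitz matrix and right-hand side of size 1):
  Gamma_p = [[2.5518]]
  r_p     = [1.1866]
With p = 1 this is the single equation gamma(0) phi_1 = gamma(1):
  phi_hat_1 = gamma(1) / gamma(0) = 1.1866 / 2.5518 = 0.4650.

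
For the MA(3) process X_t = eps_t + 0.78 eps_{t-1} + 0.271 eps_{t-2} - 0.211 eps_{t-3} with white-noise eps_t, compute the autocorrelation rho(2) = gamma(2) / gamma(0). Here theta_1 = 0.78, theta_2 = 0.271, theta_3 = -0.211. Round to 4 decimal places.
\rho(2) = 0.0616

For an MA(q) process with theta_0 = 1, the autocovariance is
  gamma(k) = sigma^2 * sum_{i=0..q-k} theta_i * theta_{i+k},
and rho(k) = gamma(k) / gamma(0). Sigma^2 cancels.
  numerator   = (1)*(0.271) + (0.78)*(-0.211) = 0.10642.
  denominator = (1)^2 + (0.78)^2 + (0.271)^2 + (-0.211)^2 = 1.726362.
  rho(2) = 0.10642 / 1.726362 = 0.0616.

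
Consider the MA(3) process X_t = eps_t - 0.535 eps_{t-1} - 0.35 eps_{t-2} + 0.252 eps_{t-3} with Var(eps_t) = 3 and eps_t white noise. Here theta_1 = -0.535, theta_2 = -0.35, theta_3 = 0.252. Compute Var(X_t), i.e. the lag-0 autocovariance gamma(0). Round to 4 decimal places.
\gamma(0) = 4.4167

For an MA(q) process X_t = eps_t + sum_i theta_i eps_{t-i} with
Var(eps_t) = sigma^2, the variance is
  gamma(0) = sigma^2 * (1 + sum_i theta_i^2).
  sum_i theta_i^2 = (-0.535)^2 + (-0.35)^2 + (0.252)^2 = 0.286225 + 0.1225 + 0.063504 = 0.472229.
  gamma(0) = 3 * (1 + 0.472229) = 3 * 1.472229 = 4.416687, which rounds to 4.4167.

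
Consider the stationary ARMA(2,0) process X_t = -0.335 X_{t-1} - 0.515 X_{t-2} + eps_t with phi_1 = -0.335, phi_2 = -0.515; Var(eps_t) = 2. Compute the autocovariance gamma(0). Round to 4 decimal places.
\gamma(0) = 2.8619

Multiply the model equation by X_{t-k} and take expectations. With theta_0 = psi_0 = 1 and psi_j the MA(infinity) weights, this gives
  gamma(k) - sum_i phi_i gamma(k-i) = c_k,
  c_k = sigma^2 * sum_{j=k..q} theta_j psi_{j-k}   (c_k = 0 for k > q),
using gamma(-m) = gamma(m).
Pure AR (q = 0): c_0 = sigma^2 = 2, c_k = 0 for k >= 1.
Equations for k = 0, 1, 2 (AR order 2, c_2 = 0):
  (E0) gamma(0) = phi_1 gamma(1) + phi_2 gamma(2) + c_0
  (E1) gamma(1) = phi_1 gamma(0) + phi_2 gamma(1) + c_1
  (E2) gamma(2) = phi_1 gamma(1) + phi_2 gamma(0)
From (E1): gamma(1) = A gamma(0) + B with
  A = phi_1 / (1 - phi_2) = -0.335 / 1.515 = -0.221122,   B = c_1 / (1 - phi_2) = 0 / 1.515 = 0.
Insert (E2) into (E0): gamma(0) (1 - phi_2^2) = phi_1 (1 + phi_2) gamma(1) + c_0.
  phi_1 (1 + phi_2) = (-0.335)(0.485) = -0.162475,   1 - phi_2^2 = 0.734775.
Replace gamma(1) by A gamma(0) + B and collect gamma(0):
  gamma(0) [0.734775 - (-0.162475)(-0.221122)] = c_0 = 2
  gamma(0) * 0.698848 = 2
  gamma(0) = 2 / 0.698848 = 2.861852.
Therefore gamma(0) = 2.8619 (to 4 decimal places).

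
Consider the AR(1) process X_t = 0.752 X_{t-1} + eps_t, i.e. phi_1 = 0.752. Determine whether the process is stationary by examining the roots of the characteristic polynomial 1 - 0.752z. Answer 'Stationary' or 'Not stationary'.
\text{Stationary}

The AR(p) characteristic polynomial is P(z) = 1 - 0.752z.
Stationarity requires all roots to lie outside the unit circle, i.e. |z| > 1 for every root.
This is linear in z: 1 + (-0.752) z = 0  =>  z = -1/(-0.752) = 1.329787,  |z| = 1.329787.
Moduli of all roots: 1.3298.
All moduli strictly greater than 1? Yes.
Verdict: Stationary.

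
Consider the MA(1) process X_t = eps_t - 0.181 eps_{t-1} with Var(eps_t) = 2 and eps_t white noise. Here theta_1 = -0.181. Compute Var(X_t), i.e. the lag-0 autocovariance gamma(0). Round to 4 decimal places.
\gamma(0) = 2.0655

For an MA(q) process X_t = eps_t + sum_i theta_i eps_{t-i} with
Var(eps_t) = sigma^2, the variance is
  gamma(0) = sigma^2 * (1 + sum_i theta_i^2).
  sum_i theta_i^2 = (-0.181)^2 = 0.032761.
  gamma(0) = 2 * (1 + 0.032761) = 2 * 1.032761 = 2.065522, which rounds to 2.0655.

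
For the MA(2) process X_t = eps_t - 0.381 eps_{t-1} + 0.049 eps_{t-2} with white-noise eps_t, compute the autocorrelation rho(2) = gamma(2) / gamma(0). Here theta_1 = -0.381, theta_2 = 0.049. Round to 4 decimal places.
\rho(2) = 0.0427

For an MA(q) process with theta_0 = 1, the autocovariance is
  gamma(k) = sigma^2 * sum_{i=0..q-k} theta_i * theta_{i+k},
and rho(k) = gamma(k) / gamma(0). Sigma^2 cancels.
  numerator   = (1)*(0.049) = 0.049.
  denominator = (1)^2 + (-0.381)^2 + (0.049)^2 = 1.147562.
  rho(2) = 0.049 / 1.147562 = 0.0427.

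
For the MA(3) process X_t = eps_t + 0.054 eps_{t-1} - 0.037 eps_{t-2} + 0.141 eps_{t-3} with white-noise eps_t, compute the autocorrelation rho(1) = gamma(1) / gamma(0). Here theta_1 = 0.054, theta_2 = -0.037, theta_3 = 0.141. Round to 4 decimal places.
\rho(1) = 0.0457

For an MA(q) process with theta_0 = 1, the autocovariance is
  gamma(k) = sigma^2 * sum_{i=0..q-k} theta_i * theta_{i+k},
and rho(k) = gamma(k) / gamma(0). Sigma^2 cancels.
  numerator   = (1)*(0.054) + (0.054)*(-0.037) + (-0.037)*(0.141) = 0.046785.
  denominator = (1)^2 + (0.054)^2 + (-0.037)^2 + (0.141)^2 = 1.024166.
  rho(1) = 0.046785 / 1.024166 = 0.0457.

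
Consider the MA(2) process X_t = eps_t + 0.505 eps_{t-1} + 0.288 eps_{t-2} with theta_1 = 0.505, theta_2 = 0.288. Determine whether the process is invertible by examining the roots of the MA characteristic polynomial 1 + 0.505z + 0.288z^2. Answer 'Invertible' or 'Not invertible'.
\text{Invertible}

The MA(q) characteristic polynomial is P(z) = 1 + 0.505z + 0.288z^2.
Invertibility requires all roots to lie outside the unit circle, i.e. |z| > 1 for every root.
Set 1 + (0.505) z + (0.288) z^2 = 0, i.e. a z^2 + b z + c = 0 with a = 0.288, b = 0.505, c = 1.
Discriminant D = b^2 - 4ac = (0.505)^2 - 4*(0.288)*1 = 0.255025 - (1.152) = -0.896975.
D < 0, so the roots are the complex-conjugate pair z = (-b +/- i sqrt(-D)) / (2a) = -0.8767 +/- 1.6442i.
For a conjugate pair |z|^2 = z * conj(z) = (product of roots) = c/a = 1/(0.288) = 3.472222, so |z| = sqrt(3.472222) = 1.8634 for both roots.
Moduli of all roots: 1.8634, 1.8634.
All moduli strictly greater than 1? Yes.
Verdict: Invertible.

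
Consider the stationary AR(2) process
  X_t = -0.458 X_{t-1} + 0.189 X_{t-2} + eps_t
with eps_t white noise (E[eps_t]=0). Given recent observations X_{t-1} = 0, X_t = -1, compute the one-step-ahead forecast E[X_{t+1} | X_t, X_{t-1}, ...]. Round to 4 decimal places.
E[X_{t+1} \mid \mathcal F_t] = 0.4580

For an AR(p) model X_t = c + sum_i phi_i X_{t-i} + eps_t, the
one-step-ahead conditional mean is
  E[X_{t+1} | X_t, ...] = c + sum_i phi_i X_{t+1-i}.
Substitute known values:
  E[X_{t+1} | ...] = (-0.458) * (-1) + (0.189) * (0)
                   = 0.4580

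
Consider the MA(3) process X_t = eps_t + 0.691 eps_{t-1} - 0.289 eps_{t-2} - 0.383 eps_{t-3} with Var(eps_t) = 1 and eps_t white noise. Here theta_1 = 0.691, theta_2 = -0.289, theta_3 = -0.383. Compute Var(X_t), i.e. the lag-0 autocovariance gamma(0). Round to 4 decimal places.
\gamma(0) = 1.7077

For an MA(q) process X_t = eps_t + sum_i theta_i eps_{t-i} with
Var(eps_t) = sigma^2, the variance is
  gamma(0) = sigma^2 * (1 + sum_i theta_i^2).
  sum_i theta_i^2 = (0.691)^2 + (-0.289)^2 + (-0.383)^2 = 0.477481 + 0.083521 + 0.146689 = 0.707691.
  gamma(0) = 1 * (1 + 0.707691) = 1 * 1.707691 = 1.707691, which rounds to 1.7077.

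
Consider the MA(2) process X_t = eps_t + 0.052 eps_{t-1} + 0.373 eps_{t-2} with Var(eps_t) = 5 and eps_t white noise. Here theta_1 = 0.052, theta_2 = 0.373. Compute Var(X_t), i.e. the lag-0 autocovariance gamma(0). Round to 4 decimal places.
\gamma(0) = 5.7092

For an MA(q) process X_t = eps_t + sum_i theta_i eps_{t-i} with
Var(eps_t) = sigma^2, the variance is
  gamma(0) = sigma^2 * (1 + sum_i theta_i^2).
  sum_i theta_i^2 = (0.052)^2 + (0.373)^2 = 0.002704 + 0.139129 = 0.141833.
  gamma(0) = 5 * (1 + 0.141833) = 5 * 1.141833 = 5.709165, which rounds to 5.7092.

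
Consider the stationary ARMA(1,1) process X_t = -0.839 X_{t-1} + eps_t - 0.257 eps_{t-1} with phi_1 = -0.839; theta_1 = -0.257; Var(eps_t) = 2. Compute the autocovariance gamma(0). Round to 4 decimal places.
\gamma(0) = 10.1142

Multiply the model equation by X_{t-k} and take expectations. With theta_0 = psi_0 = 1 and psi_j the MA(infinity) weights, this gives
  gamma(k) - sum_i phi_i gamma(k-i) = c_k,
  c_k = sigma^2 * sum_{j=k..q} theta_j psi_{j-k}   (c_k = 0 for k > q),
using gamma(-m) = gamma(m).
psi-weights needed (psi_j = theta_j + sum_i phi_i psi_{j-i}):
  psi_1 = theta_1 + phi_1 = -0.257 + (-0.839) = -1.096
Right-hand sides:
  c_0 = sigma^2 (1 + theta_1 psi_1) = 2 * (1 + (-0.257)(-1.096)) = 2 * 1.281672 = 2.563344
  c_1 = sigma^2 theta_1 = 2 * (-0.257) = -0.514
  c_2 = 0
Equations for k = 0 and k = 1 (AR order 1):
  gamma(0) = phi_1 gamma(1) + c_0
  gamma(1) = phi_1 gamma(0) + c_1
Substituting the second into the first: gamma(0) (1 - phi_1^2) = c_0 + phi_1 c_1, so
  gamma(0) = (c_0 + phi_1 c_1) / (1 - phi_1^2) = (2.563344 + (-0.839)(-0.514)) / (1 - (-0.839)^2) = 2.99459 / 0.296079 = 10.114159.
Therefore gamma(0) = 10.1142 (to 4 decimal places).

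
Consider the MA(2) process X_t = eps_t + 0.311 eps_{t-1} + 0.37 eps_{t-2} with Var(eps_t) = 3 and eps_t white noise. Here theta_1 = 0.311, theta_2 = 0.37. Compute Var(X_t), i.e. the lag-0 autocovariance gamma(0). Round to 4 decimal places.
\gamma(0) = 3.7009

For an MA(q) process X_t = eps_t + sum_i theta_i eps_{t-i} with
Var(eps_t) = sigma^2, the variance is
  gamma(0) = sigma^2 * (1 + sum_i theta_i^2).
  sum_i theta_i^2 = (0.311)^2 + (0.37)^2 = 0.096721 + 0.1369 = 0.233621.
  gamma(0) = 3 * (1 + 0.233621) = 3 * 1.233621 = 3.700863, which rounds to 3.7009.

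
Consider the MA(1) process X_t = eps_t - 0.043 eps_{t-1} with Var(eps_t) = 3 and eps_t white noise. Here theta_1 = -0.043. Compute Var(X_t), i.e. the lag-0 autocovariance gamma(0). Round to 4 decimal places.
\gamma(0) = 3.0055

For an MA(q) process X_t = eps_t + sum_i theta_i eps_{t-i} with
Var(eps_t) = sigma^2, the variance is
  gamma(0) = sigma^2 * (1 + sum_i theta_i^2).
  sum_i theta_i^2 = (-0.043)^2 = 0.001849.
  gamma(0) = 3 * (1 + 0.001849) = 3 * 1.001849 = 3.005547, which rounds to 3.0055.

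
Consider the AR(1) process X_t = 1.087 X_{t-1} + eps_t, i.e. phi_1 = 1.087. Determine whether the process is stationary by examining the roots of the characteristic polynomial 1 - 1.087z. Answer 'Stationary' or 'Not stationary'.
\text{Not stationary}

The AR(p) characteristic polynomial is P(z) = 1 - 1.087z.
Stationarity requires all roots to lie outside the unit circle, i.e. |z| > 1 for every root.
This is linear in z: 1 + (-1.087) z = 0  =>  z = -1/(-1.087) = 0.919963,  |z| = 0.919963.
Moduli of all roots: 0.9200.
All moduli strictly greater than 1? No.
Verdict: Not stationary.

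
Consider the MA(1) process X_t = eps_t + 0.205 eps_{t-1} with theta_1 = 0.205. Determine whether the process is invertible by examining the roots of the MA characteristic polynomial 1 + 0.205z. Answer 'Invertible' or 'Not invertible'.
\text{Invertible}

The MA(q) characteristic polynomial is P(z) = 1 + 0.205z.
Invertibility requires all roots to lie outside the unit circle, i.e. |z| > 1 for every root.
This is linear in z: 1 + (0.205) z = 0  =>  z = -1/(0.205) = -4.878049,  |z| = 4.878049.
Moduli of all roots: 4.8780.
All moduli strictly greater than 1? Yes.
Verdict: Invertible.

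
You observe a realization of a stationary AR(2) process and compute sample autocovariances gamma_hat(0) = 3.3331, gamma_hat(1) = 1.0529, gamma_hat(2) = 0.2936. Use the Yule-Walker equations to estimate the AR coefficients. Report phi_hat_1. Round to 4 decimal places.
\hat\phi_{1} = 0.3200

The Yule-Walker equations for an AR(p) process read, in matrix form,
  Gamma_p phi = r_p,   with   (Gamma_p)_{ij} = gamma(|i - j|),
                       (r_p)_i = gamma(i),   i,j = 1..p.
Substitute the sample gammas (Toeplitz matrix and right-hand side of size 2):
  Gamma_p = [[3.3331, 1.0529], [1.0529, 3.3331]]
  r_p     = [1.0529, 0.2936]
Written out:
  3.3331 phi_1 + 1.0529 phi_2 = 1.0529
  1.0529 phi_1 + 3.3331 phi_2 = 0.2936
Solve by Cramer's rule:
  det = gamma(0)^2 - gamma(1)^2 = (3.3331)^2 - (1.0529)^2 = 11.10955561 - 1.10859841 = 10.0009572
  phi_hat_1 = [gamma(1) gamma(0) - gamma(1) gamma(2)] / det = [(1.0529)(3.3331) - (1.0529)(0.2936)] / 10.0009572 = 3.20028955 / 10.0009572 = 0.32
  phi_hat_2 = [gamma(0) gamma(2) - gamma(1)^2] / det = [(3.3331)(0.2936) - (1.0529)^2] / 10.0009572 = -0.13000025 / 10.0009572 = -0.013
So phi_hat = [0.3200, -0.0130].
Therefore phi_hat_1 = 0.3200.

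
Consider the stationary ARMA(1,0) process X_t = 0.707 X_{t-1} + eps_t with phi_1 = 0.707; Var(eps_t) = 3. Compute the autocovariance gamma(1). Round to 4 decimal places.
\gamma(1) = 4.2407

Multiply the model equation by X_{t-k} and take expectations. With theta_0 = psi_0 = 1 and psi_j the MA(infinity) weights, this gives
  gamma(k) - sum_i phi_i gamma(k-i) = c_k,
  c_k = sigma^2 * sum_{j=k..q} theta_j psi_{j-k}   (c_k = 0 for k > q),
using gamma(-m) = gamma(m).
Pure AR (q = 0): c_0 = sigma^2 = 3, c_k = 0 for k >= 1.
Equations for k = 0 and k = 1 (AR order 1):
  gamma(0) = phi_1 gamma(1) + c_0
  gamma(1) = phi_1 gamma(0) + c_1
Substituting the second into the first: gamma(0) (1 - phi_1^2) = c_0 + phi_1 c_1, so
  gamma(0) = c_0 / (1 - phi_1^2) = 3 / (1 - (0.707)^2) = 3 / 0.500151 = 5.998189.
  gamma(1) = phi_1 gamma(0) = (0.707)(5.998189) = 4.240719.
Therefore gamma(1) = 4.2407 (to 4 decimal places).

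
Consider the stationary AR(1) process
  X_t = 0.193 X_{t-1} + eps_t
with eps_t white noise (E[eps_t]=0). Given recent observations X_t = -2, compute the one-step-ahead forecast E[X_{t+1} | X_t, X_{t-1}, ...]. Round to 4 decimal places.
E[X_{t+1} \mid \mathcal F_t] = -0.3860

For an AR(p) model X_t = c + sum_i phi_i X_{t-i} + eps_t, the
one-step-ahead conditional mean is
  E[X_{t+1} | X_t, ...] = c + sum_i phi_i X_{t+1-i}.
Substitute known values:
  E[X_{t+1} | ...] = (0.193) * (-2)
                   = -0.3860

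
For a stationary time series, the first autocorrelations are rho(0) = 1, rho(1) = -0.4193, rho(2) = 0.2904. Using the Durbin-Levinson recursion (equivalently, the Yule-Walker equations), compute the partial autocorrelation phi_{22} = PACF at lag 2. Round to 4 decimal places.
\phi_{22} = 0.1390

The PACF at lag k is phi_{kk}, the last component of the solution
to the Yule-Walker system G_k phi = r_k where
  (G_k)_{ij} = rho(|i - j|), (r_k)_i = rho(i), i,j = 1..k.
Equivalently, Durbin-Levinson gives phi_{kk} iteratively:
  phi_{11} = rho(1)
  phi_{kk} = [rho(k) - sum_{j=1..k-1} phi_{k-1,j} rho(k-j)]
            / [1 - sum_{j=1..k-1} phi_{k-1,j} rho(j)],
  phi_{k,j} = phi_{k-1,j} - phi_{kk} phi_{k-1,k-j},  j = 1..k-1.
Step k = 1:
  phi_11 = rho(1) = -0.4193.
Step k = 2:
  phi_22 = [rho(2) - phi_11 rho(1)] / [1 - phi_11 rho(1)] = [0.2904 - (-0.4193)(-0.4193)] / [1 - (-0.4193)(-0.4193)]
         = 0.11458751 / 0.82418751 = 0.139.
Therefore phi_{22} = 0.1390.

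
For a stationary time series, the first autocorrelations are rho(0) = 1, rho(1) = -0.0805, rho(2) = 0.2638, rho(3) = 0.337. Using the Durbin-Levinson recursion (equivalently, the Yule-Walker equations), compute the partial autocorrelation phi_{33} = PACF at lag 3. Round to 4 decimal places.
\phi_{33} = 0.4031

The PACF at lag k is phi_{kk}, the last component of the solution
to the Yule-Walker system G_k phi = r_k where
  (G_k)_{ij} = rho(|i - j|), (r_k)_i = rho(i), i,j = 1..k.
Equivalently, Durbin-Levinson gives phi_{kk} iteratively:
  phi_{11} = rho(1)
  phi_{kk} = [rho(k) - sum_{j=1..k-1} phi_{k-1,j} rho(k-j)]
            / [1 - sum_{j=1..k-1} phi_{k-1,j} rho(j)],
  phi_{k,j} = phi_{k-1,j} - phi_{kk} phi_{k-1,k-j},  j = 1..k-1.
Step k = 1:
  phi_11 = rho(1) = -0.0805.
Step k = 2:
  phi_22 = [rho(2) - phi_11 rho(1)] / [1 - phi_11 rho(1)] = [0.2638 - (-0.0805)(-0.0805)] / [1 - (-0.0805)(-0.0805)]
         = 0.25731975 / 0.99351975 = 0.258998.
  Update: phi_21 = phi_11 - phi_22 phi_11 = -0.0805 - (0.258998)(-0.0805) = -0.059651.
Step k = 3:
  phi_33 = [rho(3) - phi_21 rho(2) - phi_22 rho(1)] / [1 - phi_21 rho(1) - phi_22 rho(2)]
    numerator   = 0.337 - (-0.059651)(0.2638) - (0.258998)(-0.0805) = 0.37358519
    denominator = 1 - (-0.059651)(-0.0805) - (0.258998)(0.2638) = 0.92687442
  phi_33 = 0.37358519 / 0.92687442 = 0.4031.
Therefore phi_{33} = 0.4031.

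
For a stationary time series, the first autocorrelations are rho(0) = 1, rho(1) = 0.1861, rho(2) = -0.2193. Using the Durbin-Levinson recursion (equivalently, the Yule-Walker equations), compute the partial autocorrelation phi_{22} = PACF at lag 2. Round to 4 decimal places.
\phi_{22} = -0.2630

The PACF at lag k is phi_{kk}, the last component of the solution
to the Yule-Walker system G_k phi = r_k where
  (G_k)_{ij} = rho(|i - j|), (r_k)_i = rho(i), i,j = 1..k.
Equivalently, Durbin-Levinson gives phi_{kk} iteratively:
  phi_{11} = rho(1)
  phi_{kk} = [rho(k) - sum_{j=1..k-1} phi_{k-1,j} rho(k-j)]
            / [1 - sum_{j=1..k-1} phi_{k-1,j} rho(j)],
  phi_{k,j} = phi_{k-1,j} - phi_{kk} phi_{k-1,k-j},  j = 1..k-1.
Step k = 1:
  phi_11 = rho(1) = 0.1861.
Step k = 2:
  phi_22 = [rho(2) - phi_11 rho(1)] / [1 - phi_11 rho(1)] = [-0.2193 - (0.1861)(0.1861)] / [1 - (0.1861)(0.1861)]
         = -0.25393321 / 0.96536679 = -0.263.
Therefore phi_{22} = -0.2630.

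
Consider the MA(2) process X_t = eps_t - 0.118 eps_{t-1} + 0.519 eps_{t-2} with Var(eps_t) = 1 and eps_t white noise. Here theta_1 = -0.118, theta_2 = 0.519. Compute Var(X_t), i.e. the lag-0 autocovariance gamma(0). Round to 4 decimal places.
\gamma(0) = 1.2833

For an MA(q) process X_t = eps_t + sum_i theta_i eps_{t-i} with
Var(eps_t) = sigma^2, the variance is
  gamma(0) = sigma^2 * (1 + sum_i theta_i^2).
  sum_i theta_i^2 = (-0.118)^2 + (0.519)^2 = 0.013924 + 0.269361 = 0.283285.
  gamma(0) = 1 * (1 + 0.283285) = 1 * 1.283285 = 1.283285, which rounds to 1.2833.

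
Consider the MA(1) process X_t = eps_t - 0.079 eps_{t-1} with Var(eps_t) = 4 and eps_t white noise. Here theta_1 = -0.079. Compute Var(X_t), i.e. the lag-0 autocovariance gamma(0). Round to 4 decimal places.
\gamma(0) = 4.0250

For an MA(q) process X_t = eps_t + sum_i theta_i eps_{t-i} with
Var(eps_t) = sigma^2, the variance is
  gamma(0) = sigma^2 * (1 + sum_i theta_i^2).
  sum_i theta_i^2 = (-0.079)^2 = 0.006241.
  gamma(0) = 4 * (1 + 0.006241) = 4 * 1.006241 = 4.024964, which rounds to 4.0250.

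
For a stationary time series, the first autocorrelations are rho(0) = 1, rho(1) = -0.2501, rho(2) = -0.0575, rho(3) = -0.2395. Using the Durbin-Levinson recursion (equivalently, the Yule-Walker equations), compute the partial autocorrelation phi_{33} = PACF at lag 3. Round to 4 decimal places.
\phi_{33} = -0.3121

The PACF at lag k is phi_{kk}, the last component of the solution
to the Yule-Walker system G_k phi = r_k where
  (G_k)_{ij} = rho(|i - j|), (r_k)_i = rho(i), i,j = 1..k.
Equivalently, Durbin-Levinson gives phi_{kk} iteratively:
  phi_{11} = rho(1)
  phi_{kk} = [rho(k) - sum_{j=1..k-1} phi_{k-1,j} rho(k-j)]
            / [1 - sum_{j=1..k-1} phi_{k-1,j} rho(j)],
  phi_{k,j} = phi_{k-1,j} - phi_{kk} phi_{k-1,k-j},  j = 1..k-1.
Step k = 1:
  phi_11 = rho(1) = -0.2501.
Step k = 2:
  phi_22 = [rho(2) - phi_11 rho(1)] / [1 - phi_11 rho(1)] = [-0.0575 - (-0.2501)(-0.2501)] / [1 - (-0.2501)(-0.2501)]
         = -0.12005001 / 0.93744999 = -0.12806.
  Update: phi_21 = phi_11 - phi_22 phi_11 = -0.2501 - (-0.12806)(-0.2501) = -0.282128.
Step k = 3:
  phi_33 = [rho(3) - phi_21 rho(2) - phi_22 rho(1)] / [1 - phi_21 rho(1) - phi_22 rho(2)]
    numerator   = -0.2395 - (-0.282128)(-0.0575) - (-0.12806)(-0.2501) = -0.2877502
    denominator = 1 - (-0.282128)(-0.2501) - (-0.12806)(-0.0575) = 0.92207636
  phi_33 = -0.2877502 / 0.92207636 = -0.3121.
Therefore phi_{33} = -0.3121.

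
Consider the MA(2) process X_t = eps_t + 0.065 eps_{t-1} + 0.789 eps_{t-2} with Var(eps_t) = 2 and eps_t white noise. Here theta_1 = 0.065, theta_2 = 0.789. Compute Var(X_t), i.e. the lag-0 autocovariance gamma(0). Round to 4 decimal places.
\gamma(0) = 3.2535

For an MA(q) process X_t = eps_t + sum_i theta_i eps_{t-i} with
Var(eps_t) = sigma^2, the variance is
  gamma(0) = sigma^2 * (1 + sum_i theta_i^2).
  sum_i theta_i^2 = (0.065)^2 + (0.789)^2 = 0.004225 + 0.622521 = 0.626746.
  gamma(0) = 2 * (1 + 0.626746) = 2 * 1.626746 = 3.253492, which rounds to 3.2535.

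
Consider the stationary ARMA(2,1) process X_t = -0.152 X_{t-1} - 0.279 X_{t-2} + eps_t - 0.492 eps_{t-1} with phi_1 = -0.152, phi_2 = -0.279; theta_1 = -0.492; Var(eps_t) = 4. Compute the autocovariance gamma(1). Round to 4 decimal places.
\gamma(1) = -2.2493

Multiply the model equation by X_{t-k} and take expectations. With theta_0 = psi_0 = 1 and psi_j the MA(infinity) weights, this gives
  gamma(k) - sum_i phi_i gamma(k-i) = c_k,
  c_k = sigma^2 * sum_{j=k..q} theta_j psi_{j-k}   (c_k = 0 for k > q),
using gamma(-m) = gamma(m).
psi-weights needed (psi_j = theta_j + sum_i phi_i psi_{j-i}):
  psi_1 = theta_1 + phi_1 = -0.492 + (-0.152) = -0.644
Right-hand sides:
  c_0 = sigma^2 (1 + theta_1 psi_1) = 4 * (1 + (-0.492)(-0.644)) = 4 * 1.316848 = 5.267392
  c_1 = sigma^2 theta_1 = 4 * (-0.492) = -1.968
  c_2 = 0
Equations for k = 0, 1, 2 (AR order 2, c_2 = 0):
  (E0) gamma(0) = phi_1 gamma(1) + phi_2 gamma(2) + c_0
  (E1) gamma(1) = phi_1 gamma(0) + phi_2 gamma(1) + c_1
  (E2) gamma(2) = phi_1 gamma(1) + phi_2 gamma(0)
From (E1): gamma(1) = A gamma(0) + B with
  A = phi_1 / (1 - phi_2) = -0.152 / 1.279 = -0.118843,   B = c_1 / (1 - phi_2) = -1.968 / 1.279 = -1.538702.
Insert (E2) into (E0): gamma(0) (1 - phi_2^2) = phi_1 (1 + phi_2) gamma(1) + c_0.
  phi_1 (1 + phi_2) = (-0.152)(0.721) = -0.109592,   1 - phi_2^2 = 0.922159.
Replace gamma(1) by A gamma(0) + B and collect gamma(0):
  gamma(0) [0.922159 - (-0.109592)(-0.118843)] = (-0.109592)(-1.538702) + 5.267392
  gamma(0) * 0.909135 = 5.436021
  gamma(0) = 5.436021 / 0.909135 = 5.979335.
  gamma(1) = A gamma(0) + B = (-0.118843)(5.979335) + (-1.538702) = -2.249303.
Therefore gamma(1) = -2.2493 (to 4 decimal places).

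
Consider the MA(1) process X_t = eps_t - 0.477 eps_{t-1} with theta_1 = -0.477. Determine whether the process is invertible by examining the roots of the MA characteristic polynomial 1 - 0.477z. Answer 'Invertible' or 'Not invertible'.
\text{Invertible}

The MA(q) characteristic polynomial is P(z) = 1 - 0.477z.
Invertibility requires all roots to lie outside the unit circle, i.e. |z| > 1 for every root.
This is linear in z: 1 + (-0.477) z = 0  =>  z = -1/(-0.477) = 2.096436,  |z| = 2.096436.
Moduli of all roots: 2.0964.
All moduli strictly greater than 1? Yes.
Verdict: Invertible.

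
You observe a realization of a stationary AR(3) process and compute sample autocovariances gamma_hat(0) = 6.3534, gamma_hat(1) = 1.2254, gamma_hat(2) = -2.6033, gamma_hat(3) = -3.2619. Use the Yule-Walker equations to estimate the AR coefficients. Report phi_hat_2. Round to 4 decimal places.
\hat\phi_{2} = -0.3490

The Yule-Walker equations for an AR(p) process read, in matrix form,
  Gamma_p phi = r_p,   with   (Gamma_p)_{ij} = gamma(|i - j|),
                       (r_p)_i = gamma(i),   i,j = 1..p.
Substitute the sample gammas (Toeplitz matrix and right-hand side of size 3):
  Gamma_p = [[6.3534, 1.2254, -2.6033], [1.2254, 6.3534, 1.2254], [-2.6033, 1.2254, 6.3534]]
  r_p     = [1.2254, -2.6033, -3.2619]
Written out (R1..R3):
  (R1) 6.3534 phi_1 + 1.2254 phi_2 - 2.6033 phi_3 = 1.2254
  (R2) 1.2254 phi_1 + 6.3534 phi_2 + 1.2254 phi_3 = -2.6033
  (R3) -2.6033 phi_1 + 1.2254 phi_2 + 6.3534 phi_3 = -3.2619
Gaussian elimination:
  R2 <- R2 - (1.2254/6.3534) R1 = R2 - (0.192873) R1:  6.117053 phi_2 + 1.727507 phi_3 = -2.839647
  R3 <- R3 - (-2.6033/6.3534) R1 = R3 - (-0.409749) R1:  1.727507 phi_2 + 5.2867 phi_3 = -2.759793
  R3 <- R3 - (1.727507/6.117053) R2 = R3 - (0.282408) R2:  4.798838 phi_3 = -1.957854
Back-substitution:
  phi_hat_3 = -1.957854 / 4.798838 = -0.407985
  phi_hat_2 = (-2.839647 - (1.727507)(-0.407985)) / 6.117053 = -0.349
  phi_hat_1 = (1.2254 - (1.2254)(-0.349) - (-2.6033)(-0.407985)) / 6.3534 = 0.093014
So phi_hat = [0.0930, -0.3490, -0.4080].
Therefore phi_hat_2 = -0.3490.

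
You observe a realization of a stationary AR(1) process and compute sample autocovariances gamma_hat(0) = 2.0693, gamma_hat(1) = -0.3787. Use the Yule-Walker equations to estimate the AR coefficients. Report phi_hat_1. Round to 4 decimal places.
\hat\phi_{1} = -0.1830

The Yule-Walker equations for an AR(p) process read, in matrix form,
  Gamma_p phi = r_p,   with   (Gamma_p)_{ij} = gamma(|i - j|),
                       (r_p)_i = gamma(i),   i,j = 1..p.
Substitute the sample gammas (Toeplitz matrix and right-hand side of size 1):
  Gamma_p = [[2.0693]]
  r_p     = [-0.3787]
With p = 1 this is the single equation gamma(0) phi_1 = gamma(1):
  phi_hat_1 = gamma(1) / gamma(0) = -0.3787 / 2.0693 = -0.1830.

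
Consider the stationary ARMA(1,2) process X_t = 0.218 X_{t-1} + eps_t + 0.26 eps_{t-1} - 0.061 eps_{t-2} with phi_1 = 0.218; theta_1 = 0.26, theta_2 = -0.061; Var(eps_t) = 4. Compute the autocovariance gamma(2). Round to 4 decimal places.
\gamma(2) = 0.1912

Multiply the model equation by X_{t-k} and take expectations. With theta_0 = psi_0 = 1 and psi_j the MA(infinity) weights, this gives
  gamma(k) - sum_i phi_i gamma(k-i) = c_k,
  c_k = sigma^2 * sum_{j=k..q} theta_j psi_{j-k}   (c_k = 0 for k > q),
using gamma(-m) = gamma(m).
psi-weights needed (psi_j = theta_j + sum_i phi_i psi_{j-i}):
  psi_1 = theta_1 + phi_1 = 0.26 + (0.218) = 0.478
  psi_2 = theta_2 + phi_1 psi_1 = -0.061 + (0.218)(0.478) = 0.043204
Right-hand sides:
  c_0 = sigma^2 (1 + theta_1 psi_1 + theta_2 psi_2) = 4 * (1 + (0.26)(0.478) + (-0.061)(0.043204)) = 4 * 1.121645 = 4.486578
  c_1 = sigma^2 (theta_1 + theta_2 psi_1) = 4 * (0.26 + (-0.061)(0.478)) = 0.923368
  c_2 = sigma^2 theta_2 = 4 * (-0.061) = -0.244
Equations for k = 0 and k = 1 (AR order 1):
  gamma(0) = phi_1 gamma(1) + c_0
  gamma(1) = phi_1 gamma(0) + c_1
Substituting the second into the first: gamma(0) (1 - phi_1^2) = c_0 + phi_1 c_1, so
  gamma(0) = (c_0 + phi_1 c_1) / (1 - phi_1^2) = (4.486578 + (0.218)(0.923368)) / (1 - (0.218)^2) = 4.687872 / 0.952476 = 4.921775.
  gamma(1) = phi_1 gamma(0) + c_1 = (0.218)(4.921775) + (0.923368) = 1.996315.
For k = 2: gamma(2) = phi_1 gamma(1) + c_2
  = (0.218)(1.996315) + (-0.244) = 0.191197.
Therefore gamma(2) = 0.1912 (to 4 decimal places).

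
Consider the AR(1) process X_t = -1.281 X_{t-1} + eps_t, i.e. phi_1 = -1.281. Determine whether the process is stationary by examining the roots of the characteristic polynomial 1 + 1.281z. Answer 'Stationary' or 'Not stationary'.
\text{Not stationary}

The AR(p) characteristic polynomial is P(z) = 1 + 1.281z.
Stationarity requires all roots to lie outside the unit circle, i.e. |z| > 1 for every root.
This is linear in z: 1 + (1.281) z = 0  =>  z = -1/(1.281) = -0.78064,  |z| = 0.78064.
Moduli of all roots: 0.7806.
All moduli strictly greater than 1? No.
Verdict: Not stationary.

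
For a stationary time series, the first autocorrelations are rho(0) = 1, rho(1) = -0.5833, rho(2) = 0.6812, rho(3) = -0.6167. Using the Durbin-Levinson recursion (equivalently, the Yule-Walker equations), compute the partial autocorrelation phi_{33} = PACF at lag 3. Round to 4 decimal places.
\phi_{33} = -0.2549

The PACF at lag k is phi_{kk}, the last component of the solution
to the Yule-Walker system G_k phi = r_k where
  (G_k)_{ij} = rho(|i - j|), (r_k)_i = rho(i), i,j = 1..k.
Equivalently, Durbin-Levinson gives phi_{kk} iteratively:
  phi_{11} = rho(1)
  phi_{kk} = [rho(k) - sum_{j=1..k-1} phi_{k-1,j} rho(k-j)]
            / [1 - sum_{j=1..k-1} phi_{k-1,j} rho(j)],
  phi_{k,j} = phi_{k-1,j} - phi_{kk} phi_{k-1,k-j},  j = 1..k-1.
Step k = 1:
  phi_11 = rho(1) = -0.5833.
Step k = 2:
  phi_22 = [rho(2) - phi_11 rho(1)] / [1 - phi_11 rho(1)] = [0.6812 - (-0.5833)(-0.5833)] / [1 - (-0.5833)(-0.5833)]
         = 0.34096111 / 0.65976111 = 0.516795.
  Update: phi_21 = phi_11 - phi_22 phi_11 = -0.5833 - (0.516795)(-0.5833) = -0.281854.
Step k = 3:
  phi_33 = [rho(3) - phi_21 rho(2) - phi_22 rho(1)] / [1 - phi_21 rho(1) - phi_22 rho(2)]
    numerator   = -0.6167 - (-0.281854)(0.6812) - (0.516795)(-0.5833) = -0.12325493
    denominator = 1 - (-0.281854)(-0.5833) - (0.516795)(0.6812) = 0.48355418
  phi_33 = -0.12325493 / 0.48355418 = -0.2549.
Therefore phi_{33} = -0.2549.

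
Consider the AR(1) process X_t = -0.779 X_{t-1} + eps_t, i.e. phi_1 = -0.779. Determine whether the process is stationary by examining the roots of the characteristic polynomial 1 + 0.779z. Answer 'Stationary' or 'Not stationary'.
\text{Stationary}

The AR(p) characteristic polynomial is P(z) = 1 + 0.779z.
Stationarity requires all roots to lie outside the unit circle, i.e. |z| > 1 for every root.
This is linear in z: 1 + (0.779) z = 0  =>  z = -1/(0.779) = -1.283697,  |z| = 1.283697.
Moduli of all roots: 1.2837.
All moduli strictly greater than 1? Yes.
Verdict: Stationary.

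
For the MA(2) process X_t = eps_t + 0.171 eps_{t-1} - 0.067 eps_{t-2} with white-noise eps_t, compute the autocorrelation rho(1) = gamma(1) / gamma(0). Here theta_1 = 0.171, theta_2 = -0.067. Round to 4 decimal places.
\rho(1) = 0.1543

For an MA(q) process with theta_0 = 1, the autocovariance is
  gamma(k) = sigma^2 * sum_{i=0..q-k} theta_i * theta_{i+k},
and rho(k) = gamma(k) / gamma(0). Sigma^2 cancels.
  numerator   = (1)*(0.171) + (0.171)*(-0.067) = 0.159543.
  denominator = (1)^2 + (0.171)^2 + (-0.067)^2 = 1.03373.
  rho(1) = 0.159543 / 1.03373 = 0.1543.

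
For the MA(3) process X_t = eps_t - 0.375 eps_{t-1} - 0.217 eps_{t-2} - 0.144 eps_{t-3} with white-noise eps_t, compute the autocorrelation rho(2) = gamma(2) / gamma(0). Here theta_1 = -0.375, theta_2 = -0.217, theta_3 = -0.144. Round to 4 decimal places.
\rho(2) = -0.1349

For an MA(q) process with theta_0 = 1, the autocovariance is
  gamma(k) = sigma^2 * sum_{i=0..q-k} theta_i * theta_{i+k},
and rho(k) = gamma(k) / gamma(0). Sigma^2 cancels.
  numerator   = (1)*(-0.217) + (-0.375)*(-0.144) = -0.163.
  denominator = (1)^2 + (-0.375)^2 + (-0.217)^2 + (-0.144)^2 = 1.20845.
  rho(2) = -0.163 / 1.20845 = -0.1349.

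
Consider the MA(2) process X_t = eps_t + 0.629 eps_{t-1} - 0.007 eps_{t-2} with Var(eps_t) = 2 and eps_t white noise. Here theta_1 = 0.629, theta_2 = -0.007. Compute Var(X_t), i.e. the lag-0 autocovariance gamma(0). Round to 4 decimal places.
\gamma(0) = 2.7914

For an MA(q) process X_t = eps_t + sum_i theta_i eps_{t-i} with
Var(eps_t) = sigma^2, the variance is
  gamma(0) = sigma^2 * (1 + sum_i theta_i^2).
  sum_i theta_i^2 = (0.629)^2 + (-0.007)^2 = 0.395641 + 0.000049 = 0.39569.
  gamma(0) = 2 * (1 + 0.39569) = 2 * 1.39569 = 2.79138, which rounds to 2.7914.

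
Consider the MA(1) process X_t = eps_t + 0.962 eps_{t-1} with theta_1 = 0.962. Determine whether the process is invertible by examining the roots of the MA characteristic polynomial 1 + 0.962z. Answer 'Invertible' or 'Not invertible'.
\text{Invertible}

The MA(q) characteristic polynomial is P(z) = 1 + 0.962z.
Invertibility requires all roots to lie outside the unit circle, i.e. |z| > 1 for every root.
This is linear in z: 1 + (0.962) z = 0  =>  z = -1/(0.962) = -1.039501,  |z| = 1.039501.
Moduli of all roots: 1.0395.
All moduli strictly greater than 1? Yes.
Verdict: Invertible.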